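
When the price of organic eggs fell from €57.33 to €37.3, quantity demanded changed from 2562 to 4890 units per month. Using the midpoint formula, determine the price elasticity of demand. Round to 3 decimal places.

-1.476

%ΔQ = (4890 − 2562)/[(2562 + 4890)/2] = 2328/3726 ≈ 0.6248.
%ΔP = (37.3 − 57.33)/[(57.33 + 37.3)/2] = -20.03/47.315 ≈ -0.4233.
Arc elasticity E = %ΔQ/%ΔP ≈ 0.6248/-0.4233 ≈ -1.476.
|E| > 1: demand is elastic over this range.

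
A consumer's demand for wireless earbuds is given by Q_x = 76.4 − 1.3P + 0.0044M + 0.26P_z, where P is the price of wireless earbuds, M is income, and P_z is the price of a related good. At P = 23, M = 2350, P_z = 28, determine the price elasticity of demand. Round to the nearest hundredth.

-0.47

At the given point, Q_x = 76.4 − 1.3(23) + 0.0044(2350) + 0.26(28) = 76.4 − 29.9 + 10.34 + 7.28 = 64.12.
∂Q_x/∂P = −1.3, so E_p = (−1.3)·(23/64.12) ≈ -0.47.
|E_p| < 1: demand is inelastic.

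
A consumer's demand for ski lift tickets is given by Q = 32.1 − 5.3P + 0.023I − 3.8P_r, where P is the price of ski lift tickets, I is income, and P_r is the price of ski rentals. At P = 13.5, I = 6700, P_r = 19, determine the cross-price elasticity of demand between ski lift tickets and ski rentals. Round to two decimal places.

-1.70

Q = 32.1 − 5.3(13.5) + 0.023(6700) − 3.8(19) = 32.1 − 71.55 + 154.1 − 72.2 = 42.45.
∂Q/∂P_r = −3.8, so E_xy = -3.8·(19/42.45) ≈ -1.70.
E_xy < 0: the goods are complements.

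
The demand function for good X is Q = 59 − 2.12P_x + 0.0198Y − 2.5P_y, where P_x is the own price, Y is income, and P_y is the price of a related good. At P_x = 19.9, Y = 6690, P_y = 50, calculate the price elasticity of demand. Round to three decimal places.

At the given point, Q = 59 − 2.12(19.9) + 0.0198(6690) − 2.5(50) = 59 − 42.188 + 132.462 − 125 = 24.274.
∂Q/∂P_x = −2.12, so E_p = (−2.12)·(19.9/24.274) ≈ -1.738.
|E_p| > 1: demand is elastic.

-1.738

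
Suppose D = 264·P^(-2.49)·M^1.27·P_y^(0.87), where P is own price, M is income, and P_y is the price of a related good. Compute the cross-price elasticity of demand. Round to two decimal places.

For a Cobb–Douglas (constant-elasticity) form D = A·P_y^α·…, the elasticity with respect to P_y equals the exponent α at every point.
Here the exponent on P_y is 0.87, so the cross-price elasticity of demand is 0.87.

0.87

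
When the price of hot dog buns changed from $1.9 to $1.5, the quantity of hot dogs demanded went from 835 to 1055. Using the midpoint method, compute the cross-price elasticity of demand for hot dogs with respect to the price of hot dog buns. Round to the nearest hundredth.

%ΔQ_x = (1055 − 835)/[(835+1055)/2] = 220/945 ≈ 0.2328.
%ΔP_y = (1.5 − 1.9)/[(1.9+1.5)/2] ≈ -0.2353.
E_xy = 0.2328/-0.2353 ≈ -0.99.
E_xy < 0, so hot dogs and hot dog buns are complements.

-0.99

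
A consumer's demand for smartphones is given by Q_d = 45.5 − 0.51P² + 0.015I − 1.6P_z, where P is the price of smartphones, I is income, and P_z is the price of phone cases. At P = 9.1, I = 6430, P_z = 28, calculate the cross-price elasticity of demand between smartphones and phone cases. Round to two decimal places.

First evaluate Q_d: 45.5 − 0.51(9.1)² + 0.015(6430) − 1.6(28) = 45.5 − 42.2331 + 96.45 − 44.8 = 54.9169.
∂Q_d/∂P_z = −1.6, so E_xy = -1.6·(28/54.9169) ≈ -0.82.
E_xy < 0: the goods are complements.

-0.82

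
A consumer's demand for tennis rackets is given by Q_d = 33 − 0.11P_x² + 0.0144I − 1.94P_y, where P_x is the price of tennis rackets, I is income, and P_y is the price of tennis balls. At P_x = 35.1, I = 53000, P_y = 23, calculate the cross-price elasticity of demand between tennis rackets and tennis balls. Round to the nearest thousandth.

First evaluate Q_d: 33 − 0.11(35.1)² + 0.0144(53000) − 1.94(23) = 33 − 135.5211 + 763.2 − 44.62 = 616.0589.
∂Q_d/∂P_y = −1.94, so E_xy = -1.94·(23/616.0589) ≈ -0.072.
E_xy < 0: the goods are complements.

-0.072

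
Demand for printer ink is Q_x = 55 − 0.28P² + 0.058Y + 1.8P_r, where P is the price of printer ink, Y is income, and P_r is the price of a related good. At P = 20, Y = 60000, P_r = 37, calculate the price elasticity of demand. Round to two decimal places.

-0.06

Q_x = 55 − 0.28(20)² + 0.058(60000) + 1.8(37) = 55 − 112 + 3480 + 66.6 = 3489.6.
∂Q_x/∂P = −2·0.28·P = -11.2, so E_p = -11.2·(20/3489.6) ≈ -0.06.
|E_p| < 1: demand is inelastic.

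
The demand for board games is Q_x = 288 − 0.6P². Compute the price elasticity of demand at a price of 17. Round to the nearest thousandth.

At P = 17, Q_x = 114.6.
dQ_x/dP = −2·0.6·P = −20.4.
Point elasticity E = (dQ_x/dP)·(P/Q_x) = -20.4 × 17/114.6 ≈ -3.026.
|E| > 1, so demand is elastic at this price.

-3.026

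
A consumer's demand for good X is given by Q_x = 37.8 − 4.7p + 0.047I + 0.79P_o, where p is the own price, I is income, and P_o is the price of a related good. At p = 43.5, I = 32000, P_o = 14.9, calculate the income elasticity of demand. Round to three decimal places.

First evaluate Q_x: 37.8 − 4.7(43.5) + 0.047(32000) + 0.79(14.9) = 37.8 − 204.45 + 1504 + 11.771 = 1349.121.
∂Q_x/∂I = +0.047, so E_I = 0.047·(32000/1349.121) ≈ 1.115.
E_I > 1: normal good (luxury).

1.115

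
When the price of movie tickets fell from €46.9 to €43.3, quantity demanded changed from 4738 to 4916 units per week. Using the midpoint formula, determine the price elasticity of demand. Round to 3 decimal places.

%ΔQ = (4916 − 4738)/[(4738 + 4916)/2] = 178/4827 ≈ 0.0369.
%Δp = (43.3 − 46.9)/[(46.9 + 43.3)/2] = -3.6/45.1 ≈ -0.0798.
Arc elasticity E = %ΔQ/%Δp ≈ 0.0369/-0.0798 ≈ -0.462.
|E| < 1: demand is inelastic over this range.

-0.462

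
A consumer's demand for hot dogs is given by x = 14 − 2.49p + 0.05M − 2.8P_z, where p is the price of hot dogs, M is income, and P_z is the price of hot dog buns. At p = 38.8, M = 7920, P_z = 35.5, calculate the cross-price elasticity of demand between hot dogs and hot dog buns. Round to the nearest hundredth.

-0.46

Substituting, x = 14 − 2.49(38.8) + 0.05(7920) − 2.8(35.5) = 14 − 96.612 + 396 − 99.4 = 213.988.
∂x/∂P_z = −2.8, so E_xy = -2.8·(35.5/213.988) ≈ -0.46.
E_xy < 0: the goods are complements.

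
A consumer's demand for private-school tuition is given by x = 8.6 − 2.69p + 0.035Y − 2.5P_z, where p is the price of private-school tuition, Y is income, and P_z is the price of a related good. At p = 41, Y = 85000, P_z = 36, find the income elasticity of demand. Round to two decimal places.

Evaluating quantity at (p, Y, P_z) gives x = 8.6 − 2.69(41) + 0.035(85000) − 2.5(36) = 8.6 − 110.29 + 2975 − 90 = 2783.31.
∂x/∂Y = +0.035, so E_I = 0.035·(85000/2783.31) ≈ 1.07.
E_I > 1: normal good (luxury).

1.07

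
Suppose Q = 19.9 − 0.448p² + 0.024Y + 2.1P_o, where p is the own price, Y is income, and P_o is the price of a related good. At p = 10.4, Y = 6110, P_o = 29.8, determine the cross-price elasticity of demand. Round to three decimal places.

Evaluating quantity at (p, Y, P_o) gives Q = 19.9 − 0.448(10.4)² + 0.024(6110) + 2.1(29.8) = 19.9 − 48.4557 + 146.64 + 62.58 = 180.6643.
∂Q/∂P_o = +2.1, so E_xy = 2.1·(29.8/180.6643) ≈ 0.346.
E_xy > 0: the goods are substitutes.

0.346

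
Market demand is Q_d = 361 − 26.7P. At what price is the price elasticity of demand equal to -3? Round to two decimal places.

Set −bP/(a − bP) = −3 ⇒ bP = 3(a − bP) ⇒ bP(1+3) = 3·a.
P = 3·361/(26.7·4) ≈ 10.14.

10.14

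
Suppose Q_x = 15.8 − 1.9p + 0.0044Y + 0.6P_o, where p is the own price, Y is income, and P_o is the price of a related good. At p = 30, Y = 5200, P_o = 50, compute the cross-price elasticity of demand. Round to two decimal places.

2.57

At the given point, Q_x = 15.8 − 1.9(30) + 0.0044(5200) + 0.6(50) = 15.8 − 57 + 22.88 + 30 = 11.68.
∂Q_x/∂P_o = +0.6, so E_xy = 0.6·(50/11.68) ≈ 2.57.
E_xy > 0: the goods are substitutes.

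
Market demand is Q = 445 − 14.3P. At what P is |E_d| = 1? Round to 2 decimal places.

For linear demand Q = a − bP, E = −bP/(a − bP). |E| = 1 ⇒ bP = a − bP ⇒ P = a/(2b).
P = 445/(2·14.3) ≈ 15.56.

15.56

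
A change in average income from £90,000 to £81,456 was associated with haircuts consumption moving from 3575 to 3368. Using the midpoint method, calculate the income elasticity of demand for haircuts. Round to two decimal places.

0.60

%ΔQ = (3368 − 3575)/[(3575+3368)/2] = -207/3471.5 ≈ -0.0596.
%ΔM = (81,456 − 90,000)/[(90,000+81,456)/2] = -8544/85728 ≈ -0.0997.
E_I = %ΔQ/%ΔM ≈ 0.60.
E_I ∈ (0,1): normal good (necessity).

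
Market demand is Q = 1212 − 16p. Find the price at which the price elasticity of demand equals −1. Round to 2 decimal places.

For linear demand Q = a − bp, E = −bp/(a − bp). |E| = 1 ⇒ bp = a − bp ⇒ p = a/(2b).
p = 1212/(2·16) ≈ 37.88.

37.88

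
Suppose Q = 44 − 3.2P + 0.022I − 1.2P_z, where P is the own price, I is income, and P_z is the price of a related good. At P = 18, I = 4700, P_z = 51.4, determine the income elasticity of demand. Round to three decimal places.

3.677

Evaluating quantity at (P, I, P_z) gives Q = 44 − 3.2(18) + 0.022(4700) − 1.2(51.4) = 44 − 57.6 + 103.4 − 61.68 = 28.12.
∂Q/∂I = +0.022, so E_I = 0.022·(4700/28.12) ≈ 3.677.
E_I > 1: normal good (luxury).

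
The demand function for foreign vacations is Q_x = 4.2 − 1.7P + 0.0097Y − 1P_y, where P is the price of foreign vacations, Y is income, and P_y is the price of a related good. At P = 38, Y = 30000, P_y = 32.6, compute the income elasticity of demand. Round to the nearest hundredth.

Substituting, Q_x = 4.2 − 1.7(38) + 0.0097(30000) − 1(32.6) = 4.2 − 64.6 + 291 − 32.6 = 198.
∂Q_x/∂Y = +0.0097, so E_I = 0.0097·(30000/198) ≈ 1.47.
E_I > 1: normal good (luxury).

1.47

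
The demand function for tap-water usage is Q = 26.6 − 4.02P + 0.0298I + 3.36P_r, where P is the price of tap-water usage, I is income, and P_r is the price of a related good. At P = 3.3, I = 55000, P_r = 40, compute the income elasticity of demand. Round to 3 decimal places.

0.917

Substituting, Q = 26.6 − 4.02(3.3) + 0.0298(55000) + 3.36(40) = 26.6 − 13.266 + 1639 + 134.4 = 1786.734.
∂Q/∂I = +0.0298, so E_I = 0.0298·(55000/1786.734) ≈ 0.917.
E_I ∈ (0,1): normal good (necessity).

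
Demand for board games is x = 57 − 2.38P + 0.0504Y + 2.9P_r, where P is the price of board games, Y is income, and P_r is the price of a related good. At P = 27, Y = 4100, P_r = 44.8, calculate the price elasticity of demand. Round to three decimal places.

-0.195

At the given point, x = 57 − 2.38(27) + 0.0504(4100) + 2.9(44.8) = 57 − 64.26 + 206.64 + 129.92 = 329.3.
∂x/∂P = −2.38, so E_p = (−2.38)·(27/329.3) ≈ -0.195.
|E_p| < 1: demand is inelastic.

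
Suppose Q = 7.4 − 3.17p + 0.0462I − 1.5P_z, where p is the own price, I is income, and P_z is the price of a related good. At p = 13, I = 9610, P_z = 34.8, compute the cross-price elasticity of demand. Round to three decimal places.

-0.146

Substituting, Q = 7.4 − 3.17(13) + 0.0462(9610) − 1.5(34.8) = 7.4 − 41.21 + 443.982 − 52.2 = 357.972.
∂Q/∂P_z = −1.5, so E_xy = -1.5·(34.8/357.972) ≈ -0.146.
E_xy < 0: the goods are complements.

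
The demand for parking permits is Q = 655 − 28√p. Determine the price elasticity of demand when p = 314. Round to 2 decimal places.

At p = 314, Q = 158.8387.
dQ/dp = −28/(2√p) = −28/(2·17.72).
Point elasticity E = (dQ/dp)·(p/Q) = -0.7901 × 314/158.8387 ≈ -1.56.
|E| > 1, so demand is elastic at this price.

-1.56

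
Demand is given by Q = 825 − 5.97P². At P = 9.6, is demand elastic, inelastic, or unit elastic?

elastic

At P = 9.6, Q = 274.8048.
dQ/dP = −2·5.97·P = −114.624.
Point elasticity E = (dQ/dP)·(P/Q) = -114.624 × 9.6/274.8048 ≈ -4.004.
|E| ≈ 4.004 > 1, so demand is elastic.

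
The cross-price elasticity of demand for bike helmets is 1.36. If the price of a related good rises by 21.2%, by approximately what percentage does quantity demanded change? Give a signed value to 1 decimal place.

%ΔQ ≈ E × %ΔP_y = (1.36) × (21.2%) ≈ 28.8%.

28.8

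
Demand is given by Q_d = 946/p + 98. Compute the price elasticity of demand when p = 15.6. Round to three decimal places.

At p = 15.6, Q_d = 158.641.
dQ_d/dp = −946/p² = −3.8872.
Point elasticity E = (dQ_d/dp)·(p/Q_d) = -3.8872 × 15.6/158.641 ≈ -0.382.
|E| < 1, so demand is inelastic at this price.

-0.382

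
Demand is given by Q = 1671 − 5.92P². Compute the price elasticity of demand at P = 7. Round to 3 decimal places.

-0.420

At P = 7, Q = 1380.92.
dQ/dP = −2·5.92·P = −82.88.
Point elasticity E = (dQ/dP)·(P/Q) = -82.88 × 7/1380.92 ≈ -0.420.
|E| < 1, so demand is inelastic at this price.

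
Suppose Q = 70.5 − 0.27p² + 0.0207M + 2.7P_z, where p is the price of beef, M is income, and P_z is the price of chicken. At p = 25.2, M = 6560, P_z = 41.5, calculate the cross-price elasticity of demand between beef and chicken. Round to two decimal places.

First evaluate Q: 70.5 − 0.27(25.2)² + 0.0207(6560) + 2.7(41.5) = 70.5 − 171.4608 + 135.792 + 112.05 = 146.8812.
∂Q/∂P_z = +2.7, so E_xy = 2.7·(41.5/146.8812) ≈ 0.76.
E_xy > 0: the goods are substitutes.

0.76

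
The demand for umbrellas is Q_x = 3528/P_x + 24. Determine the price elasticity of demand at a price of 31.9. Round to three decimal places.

-0.822

At P_x = 31.9, Q_x = 134.5956.
dQ_x/dP_x = −3528/P_x² = −3.4669.
Point elasticity E = (dQ_x/dP_x)·(P_x/Q_x) = -3.4669 × 31.9/134.5956 ≈ -0.822.
|E| < 1, so demand is inelastic at this price.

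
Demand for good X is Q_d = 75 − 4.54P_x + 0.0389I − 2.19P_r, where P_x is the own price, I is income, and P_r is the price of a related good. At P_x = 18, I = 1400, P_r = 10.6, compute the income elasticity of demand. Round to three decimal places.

2.221

Q_d = 75 − 4.54(18) + 0.0389(1400) − 2.19(10.6) = 75 − 81.72 + 54.46 − 23.214 = 24.526.
∂Q_d/∂I = +0.0389, so E_I = 0.0389·(1400/24.526) ≈ 2.221.
E_I > 1: normal good (luxury).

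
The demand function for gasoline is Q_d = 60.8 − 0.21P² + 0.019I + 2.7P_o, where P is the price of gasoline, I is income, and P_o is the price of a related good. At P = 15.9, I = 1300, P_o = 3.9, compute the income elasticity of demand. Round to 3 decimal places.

0.575

Q_d = 60.8 − 0.21(15.9)² + 0.019(1300) + 2.7(3.9) = 60.8 − 53.0901 + 24.7 + 10.53 = 42.9399.
∂Q_d/∂I = +0.019, so E_I = 0.019·(1300/42.9399) ≈ 0.575.
E_I ∈ (0,1): normal good (necessity).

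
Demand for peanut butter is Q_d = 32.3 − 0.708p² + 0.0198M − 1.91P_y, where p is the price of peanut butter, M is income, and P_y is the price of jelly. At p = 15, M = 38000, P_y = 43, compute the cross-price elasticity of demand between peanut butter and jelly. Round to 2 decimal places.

Evaluating quantity at (p, M, P_y) gives Q_d = 32.3 − 0.708(15)² + 0.0198(38000) − 1.91(43) = 32.3 − 159.3 + 752.4 − 82.13 = 543.27.
∂Q_d/∂P_y = −1.91, so E_xy = -1.91·(43/543.27) ≈ -0.15.
E_xy < 0: the goods are complements.

-0.15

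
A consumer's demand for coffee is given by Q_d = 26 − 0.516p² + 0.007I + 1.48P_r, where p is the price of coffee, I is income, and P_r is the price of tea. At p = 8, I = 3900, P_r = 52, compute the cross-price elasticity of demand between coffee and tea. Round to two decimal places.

0.79

First evaluate Q_d: 26 − 0.516(8)² + 0.007(3900) + 1.48(52) = 26 − 33.024 + 27.3 + 76.96 = 97.236.
∂Q_d/∂P_r = +1.48, so E_xy = 1.48·(52/97.236) ≈ 0.79.
E_xy > 0: the goods are substitutes.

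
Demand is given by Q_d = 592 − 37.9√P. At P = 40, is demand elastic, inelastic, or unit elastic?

At P = 40, Q_d = 352.2994.
dQ_d/dP = −37.9/(2√P) = −37.9/(2·6.3246).
Point elasticity E = (dQ_d/dP)·(P/Q_d) = -2.9963 × 40/352.2994 ≈ -0.340.
|E| ≈ 0.340 < 1, so demand is inelastic.

inelastic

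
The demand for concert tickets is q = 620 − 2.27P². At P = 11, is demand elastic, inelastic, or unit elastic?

At P = 11, q = 345.33.
dq/dP = −2·2.27·P = −49.94.
Point elasticity E = (dq/dP)·(P/q) = -49.94 × 11/345.33 ≈ -1.591.
|E| ≈ 1.591 > 1, so demand is elastic.

elastic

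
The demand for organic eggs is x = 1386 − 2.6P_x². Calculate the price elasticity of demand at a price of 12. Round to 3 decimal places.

At P_x = 12, x = 1011.6.
dx/dP_x = −2·2.6·P_x = −62.4.
Point elasticity E = (dx/dP_x)·(P_x/x) = -62.4 × 12/1011.6 ≈ -0.740.
|E| < 1, so demand is inelastic at this price.

-0.740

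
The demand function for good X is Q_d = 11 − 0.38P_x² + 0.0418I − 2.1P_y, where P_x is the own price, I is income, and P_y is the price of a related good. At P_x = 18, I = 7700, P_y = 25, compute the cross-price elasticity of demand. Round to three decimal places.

Evaluating quantity at (P_x, I, P_y) gives Q_d = 11 − 0.38(18)² + 0.0418(7700) − 2.1(25) = 11 − 123.12 + 321.86 − 52.5 = 157.24.
∂Q_d/∂P_y = −2.1, so E_xy = -2.1·(25/157.24) ≈ -0.334.
E_xy < 0: the goods are complements.

-0.334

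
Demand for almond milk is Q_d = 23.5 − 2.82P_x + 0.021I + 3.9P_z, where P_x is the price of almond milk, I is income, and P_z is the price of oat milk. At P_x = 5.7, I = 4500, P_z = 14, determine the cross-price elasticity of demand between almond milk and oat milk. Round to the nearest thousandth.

0.349

At the given point, Q_d = 23.5 − 2.82(5.7) + 0.021(4500) + 3.9(14) = 23.5 − 16.074 + 94.5 + 54.6 = 156.526.
∂Q_d/∂P_z = +3.9, so E_xy = 3.9·(14/156.526) ≈ 0.349.
E_xy > 0: the goods are substitutes.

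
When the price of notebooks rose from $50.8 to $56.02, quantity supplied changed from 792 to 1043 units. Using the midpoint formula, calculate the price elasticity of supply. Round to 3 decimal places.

2.799

%ΔQ = (1043 − 792)/[(792 + 1043)/2] = 251/917.5 ≈ 0.2736.
%ΔP = (56.02 − 50.8)/[(50.8 + 56.02)/2] = 5.22/53.41 ≈ 0.0977.
Arc elasticity E = %ΔQ/%ΔP ≈ 0.2736/0.0977 ≈ 2.799.
|E| > 1: supply is elastic over this range.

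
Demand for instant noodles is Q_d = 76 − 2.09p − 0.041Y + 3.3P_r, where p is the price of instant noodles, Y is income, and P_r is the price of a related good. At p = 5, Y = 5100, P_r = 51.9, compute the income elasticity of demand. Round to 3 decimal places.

-7.543

Substituting, Q_d = 76 − 2.09(5) − 0.041(5100) + 3.3(51.9) = 76 − 10.45 − 209.1 + 171.27 = 27.72.
∂Q_d/∂Y = −0.041, so E_I = -0.041·(5100/27.72) ≈ -7.543.
E_I < 0: inferior good.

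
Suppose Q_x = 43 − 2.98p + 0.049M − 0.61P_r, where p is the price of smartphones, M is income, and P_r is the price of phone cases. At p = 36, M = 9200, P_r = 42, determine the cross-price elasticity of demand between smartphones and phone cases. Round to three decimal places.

First evaluate Q_x: 43 − 2.98(36) + 0.049(9200) − 0.61(42) = 43 − 107.28 + 450.8 − 25.62 = 360.9.
∂Q_x/∂P_r = −0.61, so E_xy = -0.61·(42/360.9) ≈ -0.071.
E_xy < 0: the goods are complements.

-0.071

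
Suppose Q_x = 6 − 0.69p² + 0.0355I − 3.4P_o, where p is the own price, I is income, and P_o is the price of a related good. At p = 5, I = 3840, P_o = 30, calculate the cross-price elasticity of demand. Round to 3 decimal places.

-4.421

Q_x = 6 − 0.69(5)² + 0.0355(3840) − 3.4(30) = 6 − 17.25 + 136.32 − 102 = 23.07.
∂Q_x/∂P_o = −3.4, so E_xy = -3.4·(30/23.07) ≈ -4.421.
E_xy < 0: the goods are complements.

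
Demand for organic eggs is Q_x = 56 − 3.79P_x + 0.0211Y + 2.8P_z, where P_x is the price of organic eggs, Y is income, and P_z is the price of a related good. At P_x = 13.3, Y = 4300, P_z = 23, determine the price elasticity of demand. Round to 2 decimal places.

-0.31

Substituting, Q_x = 56 − 3.79(13.3) + 0.0211(4300) + 2.8(23) = 56 − 50.407 + 90.73 + 64.4 = 160.723.
∂Q_x/∂P_x = −3.79, so E_p = (−3.79)·(13.3/160.723) ≈ -0.31.
|E_p| < 1: demand is inelastic.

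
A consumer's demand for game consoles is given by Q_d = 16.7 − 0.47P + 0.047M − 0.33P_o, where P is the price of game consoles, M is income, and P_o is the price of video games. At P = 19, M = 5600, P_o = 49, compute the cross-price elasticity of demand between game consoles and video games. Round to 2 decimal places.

Q_d = 16.7 − 0.47(19) + 0.047(5600) − 0.33(49) = 16.7 − 8.93 + 263.2 − 16.17 = 254.8.
∂Q_d/∂P_o = −0.33, so E_xy = -0.33·(49/254.8) ≈ -0.06.
E_xy < 0: the goods are complements.

-0.06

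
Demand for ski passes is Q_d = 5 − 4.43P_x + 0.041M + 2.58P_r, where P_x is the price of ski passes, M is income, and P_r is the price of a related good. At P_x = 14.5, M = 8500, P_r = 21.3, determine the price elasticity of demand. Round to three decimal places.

-0.187

Q_d = 5 − 4.43(14.5) + 0.041(8500) + 2.58(21.3) = 5 − 64.235 + 348.5 + 54.954 = 344.219.
∂Q_d/∂P_x = −4.43, so E_p = (−4.43)·(14.5/344.219) ≈ -0.187.
|E_p| < 1: demand is inelastic.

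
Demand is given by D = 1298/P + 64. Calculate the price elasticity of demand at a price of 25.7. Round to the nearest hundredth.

-0.44

At P = 25.7, D = 114.5058.
dD/dP = −1298/P² = −1.9652.
Point elasticity E = (dD/dP)·(P/D) = -1.9652 × 25.7/114.5058 ≈ -0.44.
|E| < 1, so demand is inelastic at this price.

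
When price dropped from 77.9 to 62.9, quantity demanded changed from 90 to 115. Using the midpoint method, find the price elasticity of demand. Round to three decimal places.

-1.145

%ΔQ = (115 − 90)/[(90 + 115)/2] = 25/102.5 ≈ 0.2439.
%ΔP = (62.9 − 77.9)/[(77.9 + 62.9)/2] = -15/70.4 ≈ -0.2131.
Arc elasticity E = %ΔQ/%ΔP ≈ 0.2439/-0.2131 ≈ -1.145.
|E| > 1: demand is elastic over this range.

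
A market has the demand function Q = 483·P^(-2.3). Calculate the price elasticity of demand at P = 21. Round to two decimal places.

-2.30

For a Cobb–Douglas (constant-elasticity) form Q = A·P^α·…, the elasticity with respect to P equals the exponent α at every point.
Here the exponent on P is -2.3, so the price elasticity of demand is -2.30.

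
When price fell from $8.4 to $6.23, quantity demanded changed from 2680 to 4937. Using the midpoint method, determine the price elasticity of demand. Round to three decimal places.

-1.998

%ΔQ = (4937 − 2680)/[(2680 + 4937)/2] = 2257/3808.5 ≈ 0.5926.
%Δp = (6.23 − 8.4)/[(8.4 + 6.23)/2] = -2.17/7.315 ≈ -0.2967.
Arc elasticity E = %ΔQ/%Δp ≈ 0.5926/-0.2967 ≈ -1.998.
|E| > 1: demand is elastic over this range.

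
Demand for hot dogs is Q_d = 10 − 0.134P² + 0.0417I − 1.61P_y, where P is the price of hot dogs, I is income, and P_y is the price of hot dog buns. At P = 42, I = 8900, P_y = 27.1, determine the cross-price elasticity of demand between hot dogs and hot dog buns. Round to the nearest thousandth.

Evaluating quantity at (P, I, P_y) gives Q_d = 10 − 0.134(42)² + 0.0417(8900) − 1.61(27.1) = 10 − 236.376 + 371.13 − 43.631 = 101.123.
∂Q_d/∂P_y = −1.61, so E_xy = -1.61·(27.1/101.123) ≈ -0.431.
E_xy < 0: the goods are complements.

-0.431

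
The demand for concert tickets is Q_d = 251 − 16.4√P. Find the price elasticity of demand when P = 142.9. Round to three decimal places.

At P = 142.9, Q_d = 54.9531.
dQ_d/dP = −16.4/(2√P) = −16.4/(2·11.9541).
Point elasticity E = (dQ_d/dP)·(P/Q_d) = -0.686 × 142.9/54.9531 ≈ -1.784.
|E| > 1, so demand is elastic at this price.

-1.784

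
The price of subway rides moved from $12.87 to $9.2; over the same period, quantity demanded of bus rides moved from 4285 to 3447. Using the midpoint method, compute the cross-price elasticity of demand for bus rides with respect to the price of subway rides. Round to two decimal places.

%ΔQ_x = (3447 − 4285)/[(4285+3447)/2] = -838/3866 ≈ -0.2168.
%ΔP_y = (9.2 − 12.87)/[(12.87+9.2)/2] ≈ -0.3326.
E_xy = -0.2168/-0.3326 ≈ 0.65.
E_xy > 0, so bus rides and subway rides are substitutes.

0.65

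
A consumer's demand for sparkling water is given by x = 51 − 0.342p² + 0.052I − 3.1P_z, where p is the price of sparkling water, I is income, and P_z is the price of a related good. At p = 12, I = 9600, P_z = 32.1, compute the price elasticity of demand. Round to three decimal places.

Substituting, x = 51 − 0.342(12)² + 0.052(9600) − 3.1(32.1) = 51 − 49.248 + 499.2 − 99.51 = 401.442.
∂x/∂p = −2·0.342·p = -8.208, so E_p = -8.208·(12/401.442) ≈ -0.245.
|E_p| < 1: demand is inelastic.

-0.245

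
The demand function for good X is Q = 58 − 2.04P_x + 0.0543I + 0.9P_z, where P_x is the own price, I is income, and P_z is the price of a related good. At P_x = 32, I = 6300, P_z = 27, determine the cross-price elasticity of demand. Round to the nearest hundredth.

Evaluating quantity at (P_x, I, P_z) gives Q = 58 − 2.04(32) + 0.0543(6300) + 0.9(27) = 58 − 65.28 + 342.09 + 24.3 = 359.11.
∂Q/∂P_z = +0.9, so E_xy = 0.9·(27/359.11) ≈ 0.07.
E_xy > 0: the goods are substitutes.

0.07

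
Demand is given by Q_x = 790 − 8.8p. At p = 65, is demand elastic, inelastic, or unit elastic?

At p = 65, Q_x = 218.
dQ_x/dp = −8.8.
Point elasticity E = (dQ_x/dp)·(p/Q_x) = -8.8 × 65/218 ≈ -2.624.
|E| ≈ 2.624 > 1, so demand is elastic.

elastic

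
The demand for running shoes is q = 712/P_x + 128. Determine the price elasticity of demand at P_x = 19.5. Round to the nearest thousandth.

-0.222

At P_x = 19.5, q = 164.5128.
dq/dP_x = −712/P_x² = −1.8725.
Point elasticity E = (dq/dP_x)·(P_x/q) = -1.8725 × 19.5/164.5128 ≈ -0.222.
|E| < 1, so demand is inelastic at this price.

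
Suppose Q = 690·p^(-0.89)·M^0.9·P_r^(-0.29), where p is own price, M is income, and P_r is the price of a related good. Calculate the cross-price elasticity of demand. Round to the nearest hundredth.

-0.29

For a Cobb–Douglas (constant-elasticity) form Q = A·P_r^α·…, the elasticity with respect to P_r equals the exponent α at every point.
Here the exponent on P_r is -0.29, so the cross-price elasticity of demand is -0.29.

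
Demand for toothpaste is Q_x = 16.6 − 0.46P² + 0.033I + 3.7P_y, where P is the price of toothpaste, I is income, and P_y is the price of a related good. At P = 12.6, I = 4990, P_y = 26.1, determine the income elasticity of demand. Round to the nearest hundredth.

At the given point, Q_x = 16.6 − 0.46(12.6)² + 0.033(4990) + 3.7(26.1) = 16.6 − 73.0296 + 164.67 + 96.57 = 204.8104.
∂Q_x/∂I = +0.033, so E_I = 0.033·(4990/204.8104) ≈ 0.80.
E_I ∈ (0,1): normal good (necessity).

0.80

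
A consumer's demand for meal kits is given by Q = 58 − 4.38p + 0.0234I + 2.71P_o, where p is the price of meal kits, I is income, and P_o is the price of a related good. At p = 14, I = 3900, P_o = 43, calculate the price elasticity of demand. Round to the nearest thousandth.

-0.300

First evaluate Q: 58 − 4.38(14) + 0.0234(3900) + 2.71(43) = 58 − 61.32 + 91.26 + 116.53 = 204.47.
∂Q/∂p = −4.38, so E_p = (−4.38)·(14/204.47) ≈ -0.300.
|E_p| < 1: demand is inelastic.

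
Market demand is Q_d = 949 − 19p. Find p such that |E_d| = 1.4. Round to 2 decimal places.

29.14

Set −bp/(a − bp) = −1.4 ⇒ bp = 1.4(a − bp) ⇒ bp(1+1.4) = 1.4·a.
p = 1.4·949/(19·2.4) ≈ 29.14.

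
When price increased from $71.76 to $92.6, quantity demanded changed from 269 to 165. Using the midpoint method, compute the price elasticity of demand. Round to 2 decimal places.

-1.89

%ΔQ = (165 − 269)/[(269 + 165)/2] = -104/217 ≈ -0.4793.
%ΔP = (92.6 − 71.76)/[(71.76 + 92.6)/2] = 20.84/82.18 ≈ 0.2536.
Arc elasticity E = %ΔQ/%ΔP ≈ -0.4793/0.2536 ≈ -1.89.
|E| > 1: demand is elastic over this range.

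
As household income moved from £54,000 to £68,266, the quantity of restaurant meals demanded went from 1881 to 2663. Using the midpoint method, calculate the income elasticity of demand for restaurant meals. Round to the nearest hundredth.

1.47

%ΔQ = (2663 − 1881)/[(1881+2663)/2] = 782/2272 ≈ 0.3442.
%ΔM = (68,266 − 54,000)/[(54,000+68,266)/2] = 14266/61133 ≈ 0.2334.
E_I = %ΔQ/%ΔM ≈ 1.47.
E_I > 1: normal good (luxury).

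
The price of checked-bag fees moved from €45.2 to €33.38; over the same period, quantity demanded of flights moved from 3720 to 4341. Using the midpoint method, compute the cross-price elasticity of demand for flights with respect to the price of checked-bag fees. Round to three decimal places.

-0.512

%ΔQ_x = (4341 − 3720)/[(3720+4341)/2] = 621/4030.5 ≈ 0.1541.
%ΔP_y = (33.38 − 45.2)/[(45.2+33.38)/2] ≈ -0.3008.
E_xy = 0.1541/-0.3008 ≈ -0.512.
E_xy < 0, so flights and checked-bag fees are complements.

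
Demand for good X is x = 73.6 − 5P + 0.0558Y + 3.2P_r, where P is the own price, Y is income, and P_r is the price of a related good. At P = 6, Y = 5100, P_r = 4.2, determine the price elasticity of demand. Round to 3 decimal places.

Substituting, x = 73.6 − 5(6) + 0.0558(5100) + 3.2(4.2) = 73.6 − 30 + 284.58 + 13.44 = 341.62.
∂x/∂P = −5, so E_p = (−5)·(6/341.62) ≈ -0.088.
|E_p| < 1: demand is inelastic.

-0.088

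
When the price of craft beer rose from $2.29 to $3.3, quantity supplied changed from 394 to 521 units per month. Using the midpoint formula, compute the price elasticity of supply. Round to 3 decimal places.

0.768

%ΔQ = (521 − 394)/[(394 + 521)/2] = 127/457.5 ≈ 0.2776.
%Δp = (3.3 − 2.29)/[(2.29 + 3.3)/2] = 1.01/2.795 ≈ 0.3614.
Arc elasticity E = %ΔQ/%Δp ≈ 0.2776/0.3614 ≈ 0.768.
|E| < 1: supply is inelastic over this range.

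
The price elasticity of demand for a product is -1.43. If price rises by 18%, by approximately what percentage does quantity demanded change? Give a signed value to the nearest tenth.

-25.7

%ΔQ ≈ E × %ΔP = (-1.43) × (18%) ≈ -25.7%.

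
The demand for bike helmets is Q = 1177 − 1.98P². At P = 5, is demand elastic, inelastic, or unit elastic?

At P = 5, Q = 1127.5.
dQ/dP = −2·1.98·P = −19.8.
Point elasticity E = (dQ/dP)·(P/Q) = -19.8 × 5/1127.5 ≈ -0.088.
|E| ≈ 0.088 < 1, so demand is inelastic.

inelastic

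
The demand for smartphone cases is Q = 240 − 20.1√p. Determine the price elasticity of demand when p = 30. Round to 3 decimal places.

At p = 30, Q = 129.9078.
dQ/dp = −20.1/(2√p) = −20.1/(2·5.4772).
Point elasticity E = (dQ/dp)·(p/Q) = -1.8349 × 30/129.9078 ≈ -0.424.
|E| < 1, so demand is inelastic at this price.

-0.424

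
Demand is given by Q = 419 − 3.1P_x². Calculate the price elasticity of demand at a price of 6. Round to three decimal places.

At P_x = 6, Q = 307.4.
dQ/dP_x = −2·3.1·P_x = −37.2.
Point elasticity E = (dQ/dP_x)·(P_x/Q) = -37.2 × 6/307.4 ≈ -0.726.
|E| < 1, so demand is inelastic at this price.

-0.726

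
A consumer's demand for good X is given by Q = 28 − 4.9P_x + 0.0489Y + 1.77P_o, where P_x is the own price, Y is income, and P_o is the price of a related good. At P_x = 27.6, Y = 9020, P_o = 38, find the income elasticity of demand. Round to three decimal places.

At the given point, Q = 28 − 4.9(27.6) + 0.0489(9020) + 1.77(38) = 28 − 135.24 + 441.078 + 67.26 = 401.098.
∂Q/∂Y = +0.0489, so E_I = 0.0489·(9020/401.098) ≈ 1.100.
E_I > 1: normal good (luxury).

1.100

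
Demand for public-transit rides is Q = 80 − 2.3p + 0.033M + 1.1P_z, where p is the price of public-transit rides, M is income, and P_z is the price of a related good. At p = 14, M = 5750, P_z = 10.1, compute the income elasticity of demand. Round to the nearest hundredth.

Q = 80 − 2.3(14) + 0.033(5750) + 1.1(10.1) = 80 − 32.2 + 189.75 + 11.11 = 248.66.
∂Q/∂M = +0.033, so E_I = 0.033·(5750/248.66) ≈ 0.76.
E_I ∈ (0,1): normal good (necessity).

0.76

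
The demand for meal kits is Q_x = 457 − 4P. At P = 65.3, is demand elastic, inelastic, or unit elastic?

At P = 65.3, Q_x = 195.8.
dQ_x/dP = −4.
Point elasticity E = (dQ_x/dP)·(P/Q_x) = -4 × 65.3/195.8 ≈ -1.334.
|E| ≈ 1.334 > 1, so demand is elastic.

elastic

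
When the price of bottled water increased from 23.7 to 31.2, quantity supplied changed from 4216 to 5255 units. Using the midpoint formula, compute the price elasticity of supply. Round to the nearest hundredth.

%Δq = (5255 − 4216)/[(4216 + 5255)/2] = 1039/4735.5 ≈ 0.2194.
%ΔP = (31.2 − 23.7)/[(23.7 + 31.2)/2] = 7.5/27.45 ≈ 0.2732.
Arc elasticity E = %Δq/%ΔP ≈ 0.2194/0.2732 ≈ 0.80.
|E| < 1: supply is inelastic over this range.

0.80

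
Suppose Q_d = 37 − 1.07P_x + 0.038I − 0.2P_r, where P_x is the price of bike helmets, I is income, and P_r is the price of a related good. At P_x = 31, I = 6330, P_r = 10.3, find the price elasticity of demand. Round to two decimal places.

-0.14

Substituting, Q_d = 37 − 1.07(31) + 0.038(6330) − 0.2(10.3) = 37 − 33.17 + 240.54 − 2.06 = 242.31.
∂Q_d/∂P_x = −1.07, so E_p = (−1.07)·(31/242.31) ≈ -0.14.
|E_p| < 1: demand is inelastic.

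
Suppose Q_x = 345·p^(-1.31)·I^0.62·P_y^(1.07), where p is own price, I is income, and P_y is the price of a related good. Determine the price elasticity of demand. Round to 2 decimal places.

For a Cobb–Douglas (constant-elasticity) form Q_x = A·p^α·…, the elasticity with respect to p equals the exponent α at every point.
Here the exponent on p is -1.31, so the price elasticity of demand is -1.31.

-1.31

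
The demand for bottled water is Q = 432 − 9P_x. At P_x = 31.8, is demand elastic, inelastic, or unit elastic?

At P_x = 31.8, Q = 145.8.
dQ/dP_x = −9.
Point elasticity E = (dQ/dP_x)·(P_x/Q) = -9 × 31.8/145.8 ≈ -1.963.
|E| ≈ 1.963 > 1, so demand is elastic.

elastic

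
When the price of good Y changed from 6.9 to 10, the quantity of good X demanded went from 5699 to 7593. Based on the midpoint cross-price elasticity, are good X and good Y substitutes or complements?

substitutes

%ΔQ_x = (7593 − 5699)/[(5699+7593)/2] = 1894/6646 ≈ 0.2850.
%ΔP_y = (10 − 6.9)/[(6.9+10)/2] ≈ 0.3669.
E_xy = 0.2850/0.3669 ≈ 0.777.
E_xy > 0, so the goods are substitutes.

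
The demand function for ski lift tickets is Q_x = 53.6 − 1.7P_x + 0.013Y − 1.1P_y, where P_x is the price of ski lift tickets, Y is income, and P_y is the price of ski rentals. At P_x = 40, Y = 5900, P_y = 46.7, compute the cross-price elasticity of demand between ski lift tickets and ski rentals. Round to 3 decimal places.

Evaluating quantity at (P_x, Y, P_y) gives Q_x = 53.6 − 1.7(40) + 0.013(5900) − 1.1(46.7) = 53.6 − 68 + 76.7 − 51.37 = 10.93.
∂Q_x/∂P_y = −1.1, so E_xy = -1.1·(46.7/10.93) ≈ -4.700.
E_xy < 0: the goods are complements.

-4.700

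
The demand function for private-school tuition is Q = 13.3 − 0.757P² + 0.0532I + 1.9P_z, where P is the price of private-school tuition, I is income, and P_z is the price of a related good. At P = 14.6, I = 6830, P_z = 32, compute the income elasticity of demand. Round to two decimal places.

Substituting, Q = 13.3 − 0.757(14.6)² + 0.0532(6830) + 1.9(32) = 13.3 − 161.3621 + 363.356 + 60.8 = 276.0939.
∂Q/∂I = +0.0532, so E_I = 0.0532·(6830/276.0939) ≈ 1.32.
E_I > 1: normal good (luxury).

1.32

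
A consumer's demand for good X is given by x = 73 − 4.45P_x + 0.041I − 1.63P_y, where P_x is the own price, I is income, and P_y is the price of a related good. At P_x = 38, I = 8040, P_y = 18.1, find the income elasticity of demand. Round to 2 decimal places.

1.62

Substituting, x = 73 − 4.45(38) + 0.041(8040) − 1.63(18.1) = 73 − 169.1 + 329.64 − 29.503 = 204.037.
∂x/∂I = +0.041, so E_I = 0.041·(8040/204.037) ≈ 1.62.
E_I > 1: normal good (luxury).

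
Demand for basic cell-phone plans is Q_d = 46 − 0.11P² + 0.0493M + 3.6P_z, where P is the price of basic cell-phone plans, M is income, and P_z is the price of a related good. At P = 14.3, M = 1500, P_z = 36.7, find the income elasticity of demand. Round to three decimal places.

At the given point, Q_d = 46 − 0.11(14.3)² + 0.0493(1500) + 3.6(36.7) = 46 − 22.4939 + 73.95 + 132.12 = 229.5761.
∂Q_d/∂M = +0.0493, so E_I = 0.0493·(1500/229.5761) ≈ 0.322.
E_I ∈ (0,1): normal good (necessity).

0.322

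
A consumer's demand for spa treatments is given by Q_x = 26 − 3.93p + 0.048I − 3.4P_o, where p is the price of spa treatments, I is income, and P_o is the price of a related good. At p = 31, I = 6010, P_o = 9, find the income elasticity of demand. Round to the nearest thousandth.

Evaluating quantity at (p, I, P_o) gives Q_x = 26 − 3.93(31) + 0.048(6010) − 3.4(9) = 26 − 121.83 + 288.48 − 30.6 = 162.05.
∂Q_x/∂I = +0.048, so E_I = 0.048·(6010/162.05) ≈ 1.780.
E_I > 1: normal good (luxury).

1.780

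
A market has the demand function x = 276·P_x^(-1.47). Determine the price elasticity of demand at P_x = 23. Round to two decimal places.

-1.47

For a Cobb–Douglas (constant-elasticity) form x = A·P_x^α·…, the elasticity with respect to P_x equals the exponent α at every point.
Here the exponent on P_x is -1.47, so the price elasticity of demand is -1.47.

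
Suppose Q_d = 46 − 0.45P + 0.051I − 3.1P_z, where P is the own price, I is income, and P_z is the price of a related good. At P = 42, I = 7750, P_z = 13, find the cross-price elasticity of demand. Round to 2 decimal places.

At the given point, Q_d = 46 − 0.45(42) + 0.051(7750) − 3.1(13) = 46 − 18.9 + 395.25 − 40.3 = 382.05.
∂Q_d/∂P_z = −3.1, so E_xy = -3.1·(13/382.05) ≈ -0.11.
E_xy < 0: the goods are complements.

-0.11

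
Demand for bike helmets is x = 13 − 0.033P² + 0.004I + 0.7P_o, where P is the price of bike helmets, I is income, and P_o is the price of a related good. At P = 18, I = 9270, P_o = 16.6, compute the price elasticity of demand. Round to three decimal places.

-0.419

Evaluating quantity at (P, I, P_o) gives x = 13 − 0.033(18)² + 0.004(9270) + 0.7(16.6) = 13 − 10.692 + 37.08 + 11.62 = 51.008.
∂x/∂P = −2·0.033·P = -1.188, so E_p = -1.188·(18/51.008) ≈ -0.419.
|E_p| < 1: demand is inelastic.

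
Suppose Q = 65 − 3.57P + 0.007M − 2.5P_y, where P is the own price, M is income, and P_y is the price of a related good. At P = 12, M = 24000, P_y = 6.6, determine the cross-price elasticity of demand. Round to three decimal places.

-0.095

Q = 65 − 3.57(12) + 0.007(24000) − 2.5(6.6) = 65 − 42.84 + 168 − 16.5 = 173.66.
∂Q/∂P_y = −2.5, so E_xy = -2.5·(6.6/173.66) ≈ -0.095.
E_xy < 0: the goods are complements.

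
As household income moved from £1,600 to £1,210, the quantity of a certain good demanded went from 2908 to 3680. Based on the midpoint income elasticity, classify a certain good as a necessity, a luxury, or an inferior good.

inferior

%ΔQ = (3680 − 2908)/[(2908+3680)/2] = 772/3294 ≈ 0.2344.
%ΔY = (1,210 − 1,600)/[(1,600+1,210)/2] = -390/1405 ≈ -0.2776.
E_I = %ΔQ/%ΔY ≈ -0.844.
E_I < 0: inferior good.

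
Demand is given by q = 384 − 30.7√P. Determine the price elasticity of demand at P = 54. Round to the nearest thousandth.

At P = 54, q = 158.402.
dq/dP = −30.7/(2√P) = −30.7/(2·7.3485).
Point elasticity E = (dq/dP)·(P/q) = -2.0889 × 54/158.402 ≈ -0.712.
|E| < 1, so demand is inelastic at this price.

-0.712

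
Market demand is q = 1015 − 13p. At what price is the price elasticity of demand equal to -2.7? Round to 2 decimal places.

56.98

Set −bp/(a − bp) = −2.7 ⇒ bp = 2.7(a − bp) ⇒ bp(1+2.7) = 2.7·a.
p = 2.7·1015/(13·3.7) ≈ 56.98.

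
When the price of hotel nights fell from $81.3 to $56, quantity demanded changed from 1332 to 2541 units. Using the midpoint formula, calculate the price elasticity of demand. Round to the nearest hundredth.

-1.69

%ΔQ = (2541 − 1332)/[(1332 + 2541)/2] = 1209/1936.5 ≈ 0.6243.
%ΔP = (56 − 81.3)/[(81.3 + 56)/2] = -25.3/68.65 ≈ -0.3685.
Arc elasticity E = %ΔQ/%ΔP ≈ 0.6243/-0.3685 ≈ -1.69.
|E| > 1: demand is elastic over this range.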